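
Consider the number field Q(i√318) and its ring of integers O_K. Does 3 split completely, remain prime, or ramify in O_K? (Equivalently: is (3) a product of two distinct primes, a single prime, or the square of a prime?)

Since -318 ≢ 1 mod 4, the ring of integers is ℤ[√-318] with discriminant 4·(-318) = -1272.
Ramification test: 3 | -1272. The prime 3 ramifies in K.

ramified — (3) = 𝔭²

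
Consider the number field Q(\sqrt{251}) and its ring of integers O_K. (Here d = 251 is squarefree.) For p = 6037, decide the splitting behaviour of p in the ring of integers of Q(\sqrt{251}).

Since 251 ≢ 1 mod 4, the ring of integers is ℤ[√251] with discriminant 4·251 = 1004.
6037 ∤ 1004, so 6037 is unramified.
Euler's criterion: 251^3018 mod 6037 = 1. Thus (251|6037) = 1.
Legendre symbol 1 ⇒ 6037 is split.

split — (6037) = 𝔭₁𝔭₂ with 𝔭₁ ≠ 𝔭₂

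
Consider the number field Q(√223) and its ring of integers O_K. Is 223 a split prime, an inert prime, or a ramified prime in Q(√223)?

223 mod 4 = 3, hence disc K = 4·223 = 892 and O_K = ℤ[√223].
Ramification test: 223 | 892. The prime 223 ramifies in K.

ramifies in O_K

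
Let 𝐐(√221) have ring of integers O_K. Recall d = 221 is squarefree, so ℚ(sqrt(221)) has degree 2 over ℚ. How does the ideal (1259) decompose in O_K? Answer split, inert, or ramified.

1259 remains inert

d = 221 ≡ 1 (mod 4), so O_K = ℤ[(1+√221)/2] and disc(K) = d = 221.
Since gcd(1259, 221) = 1 the prime 1259 does not ramify.
(221/1259) = 221^629 mod 1259 = 1258, giving Legendre symbol -1.
(221/1259) = -1, so 1259 is inert.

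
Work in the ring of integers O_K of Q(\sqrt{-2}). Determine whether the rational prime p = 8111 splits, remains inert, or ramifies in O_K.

-2 mod 4 = 2, hence disc K = 4·(-2) = -8 and O_K = ℤ[√-2].
Since gcd(8111, -8) = 1 the prime 8111 does not ramify.
Euler's criterion: (-2)^4055 mod 8111 = 8110. Thus (-2|8111) = -1.
(-2/8111) = -1, so 8111 is inert.

8111 remains inert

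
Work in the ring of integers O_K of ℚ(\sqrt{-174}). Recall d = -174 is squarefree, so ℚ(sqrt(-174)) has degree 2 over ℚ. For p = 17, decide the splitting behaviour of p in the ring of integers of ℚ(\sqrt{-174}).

split

Since -174 ≢ 1 mod 4, the ring of integers is ℤ[√-174] with discriminant 4·(-174) = -696.
Since gcd(17, -696) = 1 the prime 17 does not ramify.
Euler's criterion: (-174)^8 mod 17 = 1. Thus (-174|17) = 1.
(-174/17) = 1, so 17 splits.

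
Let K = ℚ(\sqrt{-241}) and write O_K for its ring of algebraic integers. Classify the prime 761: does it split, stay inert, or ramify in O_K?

remains prime (inert)

Since -241 ≢ 1 mod 4, the ring of integers is ℤ[√-241] with discriminant 4·(-241) = -964.
Since gcd(761, -964) = 1 the prime 761 does not ramify.
Euler's criterion: (-241)^380 mod 761 = 760. Thus (-241|761) = -1.
Legendre symbol -1 ⇒ 761 is inert.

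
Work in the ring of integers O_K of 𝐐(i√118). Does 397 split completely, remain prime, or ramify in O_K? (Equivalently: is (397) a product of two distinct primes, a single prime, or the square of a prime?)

splits completely

-118 mod 4 = 2, hence disc K = 4·(-118) = -472 and O_K = ℤ[√-118].
Since gcd(397, -472) = 1 the prime 397 does not ramify.
Compute (-118/397) via Euler: 279^((397-1)/2) mod 397 = 1, so (-118/397) = 1.
(-118/397) = 1, so 397 splits.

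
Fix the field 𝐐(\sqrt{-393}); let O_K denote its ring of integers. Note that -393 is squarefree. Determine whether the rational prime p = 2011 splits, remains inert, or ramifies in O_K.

inert

-393 mod 4 = 3, hence disc K = 4·(-393) = -1572 and O_K = ℤ[√-393].
disc(K) = -1572 is not divisible by 2011; 2011 is unramified.
Euler's criterion: (-393)^1005 mod 2011 = 2010. Thus (-393|2011) = -1.
d is a non-residue mod p, hence 2011 remains inert in O_K.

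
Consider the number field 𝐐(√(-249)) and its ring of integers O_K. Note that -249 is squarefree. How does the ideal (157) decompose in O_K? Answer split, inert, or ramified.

157 remains inert

Since -249 ≢ 1 mod 4, the ring of integers is ℤ[√-249] with discriminant 4·(-249) = -996.
disc(K) = -996 is not divisible by 157; 157 is unramified.
(-249/157) = 65^78 mod 157 = 156, giving Legendre symbol -1.
d is a non-residue mod p, hence 157 remains inert in O_K.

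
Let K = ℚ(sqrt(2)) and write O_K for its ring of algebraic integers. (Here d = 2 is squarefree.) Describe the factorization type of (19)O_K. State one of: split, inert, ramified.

p is inert

2 mod 4 = 2, hence disc K = 4·2 = 8 and O_K = ℤ[√2].
Since gcd(19, 8) = 1 the prime 19 does not ramify.
Legendre symbol by Euler's criterion: (2/19) ≡ 2^9 ≡ 18 (mod 19), i.e. (2/19) = -1.
(2/19) = -1, so 19 is inert.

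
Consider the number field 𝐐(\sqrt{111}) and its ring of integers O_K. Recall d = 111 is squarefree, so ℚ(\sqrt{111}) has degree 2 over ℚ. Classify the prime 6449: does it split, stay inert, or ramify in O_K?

d = 111 ≡ 3 (mod 4), so O_K = ℤ[√111] and disc(K) = 4d = 444.
Since gcd(6449, 444) = 1 the prime 6449 does not ramify.
(111/6449) = 111^3224 mod 6449 = 6448, giving Legendre symbol -1.
(111/6449) = -1, so 6449 is inert.

remains prime (inert)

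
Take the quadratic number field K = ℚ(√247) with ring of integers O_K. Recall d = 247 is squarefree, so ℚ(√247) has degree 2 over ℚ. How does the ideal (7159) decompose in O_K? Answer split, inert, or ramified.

Since 247 ≢ 1 mod 4, the ring of integers is ℤ[√247] with discriminant 4·247 = 988.
disc(K) = 988 is not divisible by 7159; 7159 is unramified.
Legendre symbol by Euler's criterion: (247/7159) ≡ 247^3579 ≡ 1 (mod 7159), i.e. (247/7159) = 1.
d is a quadratic residue mod p, hence 7159 splits in O_K.

split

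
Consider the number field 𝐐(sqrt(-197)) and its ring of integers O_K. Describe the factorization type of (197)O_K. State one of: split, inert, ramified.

d = -197 ≡ 3 (mod 4), so O_K = ℤ[√-197] and disc(K) = 4d = -788.
disc(K) = -788 = 197·(-4), so p = 197 is ramified.

ramifies in O_K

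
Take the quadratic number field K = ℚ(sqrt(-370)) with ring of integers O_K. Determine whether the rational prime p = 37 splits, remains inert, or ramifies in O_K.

ramifies in O_K

-370 mod 4 = 2, hence disc K = 4·(-370) = -1480 and O_K = ℤ[√-370].
Ramification test: 37 | -1480. The prime 37 ramifies in K.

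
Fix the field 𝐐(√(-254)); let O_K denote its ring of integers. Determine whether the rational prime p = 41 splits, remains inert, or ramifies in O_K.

d = -254 ≡ 2 (mod 4), so O_K = ℤ[√-254] and disc(K) = 4d = -1016.
Since gcd(41, -1016) = 1 the prime 41 does not ramify.
Compute (-254/41) via Euler: 33^((41-1)/2) mod 41 = 1, so (-254/41) = 1.
d is a quadratic residue mod p, hence 41 splits in O_K.

split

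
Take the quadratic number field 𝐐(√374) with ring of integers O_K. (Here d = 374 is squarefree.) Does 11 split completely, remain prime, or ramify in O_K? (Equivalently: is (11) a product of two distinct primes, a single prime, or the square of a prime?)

374 mod 4 = 2, hence disc K = 4·374 = 1496 and O_K = ℤ[√374].
Ramification test: 11 | 1496. The prime 11 ramifies in K.

ramified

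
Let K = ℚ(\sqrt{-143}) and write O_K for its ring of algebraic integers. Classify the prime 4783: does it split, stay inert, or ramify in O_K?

d = -143 ≡ 1 (mod 4), so O_K = ℤ[(1+√-143)/2] and disc(K) = d = -143.
disc(K) = -143 is not divisible by 4783; 4783 is unramified.
(-143/4783) = 4640^2391 mod 4783 = 1, giving Legendre symbol 1.
d is a quadratic residue mod p, hence 4783 splits in O_K.

splits completely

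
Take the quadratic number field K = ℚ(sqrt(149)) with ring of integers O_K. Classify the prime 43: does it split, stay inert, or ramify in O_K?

remains prime (inert)

d = 149 ≡ 1 (mod 4), so O_K = ℤ[(1+√149)/2] and disc(K) = d = 149.
Since gcd(43, 149) = 1 the prime 43 does not ramify.
Euler's criterion: 149^21 mod 43 = 42. Thus (149|43) = -1.
Legendre symbol -1 ⇒ 43 is inert.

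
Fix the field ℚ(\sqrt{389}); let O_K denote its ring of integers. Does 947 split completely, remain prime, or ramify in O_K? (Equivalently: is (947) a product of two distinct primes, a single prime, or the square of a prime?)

d = 389 ≡ 1 (mod 4), so O_K = ℤ[(1+√389)/2] and disc(K) = d = 389.
disc(K) = 389 is not divisible by 947; 947 is unramified.
Compute (389/947) via Euler: 389^((947-1)/2) mod 947 = 1, so (389/947) = 1.
(389/947) = 1, so 947 splits.

947 splits in O_K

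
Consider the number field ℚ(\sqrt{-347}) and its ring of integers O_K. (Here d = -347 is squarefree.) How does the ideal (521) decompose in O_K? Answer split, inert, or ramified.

d = -347 ≡ 1 (mod 4), so O_K = ℤ[(1+√-347)/2] and disc(K) = d = -347.
521 ∤ -347, so 521 is unramified.
Legendre symbol by Euler's criterion: (-347/521) ≡ (-347)^260 ≡ 520 (mod 521), i.e. (-347/521) = -1.
Legendre symbol -1 ⇒ 521 is inert.

remains prime (inert)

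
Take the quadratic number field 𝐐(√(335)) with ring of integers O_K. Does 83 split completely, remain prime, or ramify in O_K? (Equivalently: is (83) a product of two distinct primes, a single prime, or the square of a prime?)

335 mod 4 = 3, hence disc K = 4·335 = 1340 and O_K = ℤ[√335].
83 ∤ 1340, so 83 is unramified.
Euler's criterion: 335^41 mod 83 = 1. Thus (335|83) = 1.
(335/83) = 1, so 83 splits.

splits completely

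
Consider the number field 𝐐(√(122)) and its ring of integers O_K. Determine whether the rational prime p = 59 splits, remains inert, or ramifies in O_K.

Since 122 ≢ 1 mod 4, the ring of integers is ℤ[√122] with discriminant 4·122 = 488.
Since gcd(59, 488) = 1 the prime 59 does not ramify.
Compute (122/59) via Euler: 4^((59-1)/2) mod 59 = 1, so (122/59) = 1.
Legendre symbol 1 ⇒ 59 is split.

split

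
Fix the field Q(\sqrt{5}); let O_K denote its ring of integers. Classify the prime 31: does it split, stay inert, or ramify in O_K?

split

Since 5 ≡ 1 mod 4, the ring of integers is ℤ[(1+√5)/2] with discriminant 5.
31 ∤ 5, so 31 is unramified.
Compute (5/31) via Euler: 5^((31-1)/2) mod 31 = 1, so (5/31) = 1.
(5/31) = 1, so 31 splits.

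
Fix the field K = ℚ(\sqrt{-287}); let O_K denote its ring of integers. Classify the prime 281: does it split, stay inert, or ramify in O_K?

p is inert

d = -287 ≡ 1 (mod 4), so O_K = ℤ[(1+√-287)/2] and disc(K) = d = -287.
disc(K) = -287 is not divisible by 281; 281 is unramified.
Legendre symbol by Euler's criterion: (-287/281) ≡ (-287)^140 ≡ 280 (mod 281), i.e. (-287/281) = -1.
d is a non-residue mod p, hence 281 remains inert in O_K.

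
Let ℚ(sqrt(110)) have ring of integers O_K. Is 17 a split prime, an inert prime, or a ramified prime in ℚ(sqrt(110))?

p splits

110 mod 4 = 2, hence disc K = 4·110 = 440 and O_K = ℤ[√110].
disc(K) = 440 is not divisible by 17; 17 is unramified.
Compute (110/17) via Euler: 8^((17-1)/2) mod 17 = 1, so (110/17) = 1.
(110/17) = 1, so 17 splits.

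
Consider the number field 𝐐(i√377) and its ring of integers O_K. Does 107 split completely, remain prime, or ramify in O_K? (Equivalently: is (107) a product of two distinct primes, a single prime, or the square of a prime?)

-377 mod 4 = 3, hence disc K = 4·(-377) = -1508 and O_K = ℤ[√-377].
disc(K) = -1508 is not divisible by 107; 107 is unramified.
Compute (-377/107) via Euler: 51^((107-1)/2) mod 107 = 106, so (-377/107) = -1.
d is a non-residue mod p, hence 107 remains inert in O_K.

remains prime (inert)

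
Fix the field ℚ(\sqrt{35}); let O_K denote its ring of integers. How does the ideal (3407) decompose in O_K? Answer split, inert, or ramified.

3407 remains inert

35 mod 4 = 3, hence disc K = 4·35 = 140 and O_K = ℤ[√35].
disc(K) = 140 is not divisible by 3407; 3407 is unramified.
Legendre symbol by Euler's criterion: (35/3407) ≡ 35^1703 ≡ 3406 (mod 3407), i.e. (35/3407) = -1.
(35/3407) = -1, so 3407 is inert.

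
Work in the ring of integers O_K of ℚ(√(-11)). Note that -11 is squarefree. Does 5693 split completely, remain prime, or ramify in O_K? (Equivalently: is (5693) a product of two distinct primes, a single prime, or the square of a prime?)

d = -11 ≡ 1 (mod 4), so O_K = ℤ[(1+√-11)/2] and disc(K) = d = -11.
5693 ∤ -11, so 5693 is unramified.
(-11/5693) = 5682^2846 mod 5693 = 5692, giving Legendre symbol -1.
d is a non-residue mod p, hence 5693 remains inert in O_K.

inert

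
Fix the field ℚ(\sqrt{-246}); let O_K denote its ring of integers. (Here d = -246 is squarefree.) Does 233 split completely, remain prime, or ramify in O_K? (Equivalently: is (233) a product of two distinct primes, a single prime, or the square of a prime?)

233 splits in O_K

d = -246 ≡ 2 (mod 4), so O_K = ℤ[√-246] and disc(K) = 4d = -984.
Since gcd(233, -984) = 1 the prime 233 does not ramify.
(-246/233) = 220^116 mod 233 = 1, giving Legendre symbol 1.
d is a quadratic residue mod p, hence 233 splits in O_K.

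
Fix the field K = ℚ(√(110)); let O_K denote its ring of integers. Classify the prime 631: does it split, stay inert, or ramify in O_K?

110 mod 4 = 2, hence disc K = 4·110 = 440 and O_K = ℤ[√110].
631 ∤ 440, so 631 is unramified.
Compute (110/631) via Euler: 110^((631-1)/2) mod 631 = 630, so (110/631) = -1.
d is a non-residue mod p, hence 631 remains inert in O_K.

631 remains inert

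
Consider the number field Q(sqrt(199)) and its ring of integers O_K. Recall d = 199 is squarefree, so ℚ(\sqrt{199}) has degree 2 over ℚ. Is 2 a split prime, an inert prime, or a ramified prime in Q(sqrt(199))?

2 is ramified

199 mod 4 = 3, hence disc K = 4·199 = 796 and O_K = ℤ[√199].
disc(K) = 796 = 2·398, so p = 2 is ramified.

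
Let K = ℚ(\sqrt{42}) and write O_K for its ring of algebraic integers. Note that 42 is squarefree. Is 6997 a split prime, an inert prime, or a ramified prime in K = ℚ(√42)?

42 mod 4 = 2, hence disc K = 4·42 = 168 and O_K = ℤ[√42].
disc(K) = 168 is not divisible by 6997; 6997 is unramified.
Compute (42/6997) via Euler: 42^((6997-1)/2) mod 6997 = 6996, so (42/6997) = -1.
d is a non-residue mod p, hence 6997 remains inert in O_K.

6997 remains inert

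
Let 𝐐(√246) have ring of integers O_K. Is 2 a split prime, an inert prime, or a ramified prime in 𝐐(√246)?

ramified

Since 246 ≢ 1 mod 4, the ring of integers is ℤ[√246] with discriminant 4·246 = 984.
2 divides disc(K) = 984, so 2 ramifies.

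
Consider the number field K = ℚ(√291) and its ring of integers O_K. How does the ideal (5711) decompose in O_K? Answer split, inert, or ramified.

split

d = 291 ≡ 3 (mod 4), so O_K = ℤ[√291] and disc(K) = 4d = 1164.
5711 ∤ 1164, so 5711 is unramified.
Compute (291/5711) via Euler: 291^((5711-1)/2) mod 5711 = 1, so (291/5711) = 1.
Legendre symbol 1 ⇒ 5711 is split.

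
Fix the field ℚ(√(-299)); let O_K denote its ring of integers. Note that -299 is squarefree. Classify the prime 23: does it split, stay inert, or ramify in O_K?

Since -299 ≡ 1 mod 4, the ring of integers is ℤ[(1+√-299)/2] with discriminant -299.
Ramification test: 23 | -299. The prime 23 ramifies in K.

23 is ramified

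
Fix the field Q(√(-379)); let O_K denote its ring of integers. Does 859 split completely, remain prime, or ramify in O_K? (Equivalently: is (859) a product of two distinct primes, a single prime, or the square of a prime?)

split

d = -379 ≡ 1 (mod 4), so O_K = ℤ[(1+√-379)/2] and disc(K) = d = -379.
disc(K) = -379 is not divisible by 859; 859 is unramified.
Euler's criterion: (-379)^429 mod 859 = 1. Thus (-379|859) = 1.
(-379/859) = 1, so 859 splits.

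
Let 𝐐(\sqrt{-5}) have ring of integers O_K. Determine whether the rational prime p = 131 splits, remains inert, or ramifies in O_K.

inert — (131) stays prime in O_K

-5 mod 4 = 3, hence disc K = 4·(-5) = -20 and O_K = ℤ[√-5].
Since gcd(131, -20) = 1 the prime 131 does not ramify.
Legendre symbol by Euler's criterion: (-5/131) ≡ (-5)^65 ≡ 130 (mod 131), i.e. (-5/131) = -1.
d is a non-residue mod p, hence 131 remains inert in O_K.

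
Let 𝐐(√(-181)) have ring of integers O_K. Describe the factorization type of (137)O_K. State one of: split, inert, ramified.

d = -181 ≡ 3 (mod 4), so O_K = ℤ[√-181] and disc(K) = 4d = -724.
137 ∤ -724, so 137 is unramified.
Euler's criterion: (-181)^68 mod 137 = 1. Thus (-181|137) = 1.
(-181/137) = 1, so 137 splits.

splits completely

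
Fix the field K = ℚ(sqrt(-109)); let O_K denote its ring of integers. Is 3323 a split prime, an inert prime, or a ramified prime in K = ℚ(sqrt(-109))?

3323 splits in O_K

Since -109 ≢ 1 mod 4, the ring of integers is ℤ[√-109] with discriminant 4·(-109) = -436.
disc(K) = -436 is not divisible by 3323; 3323 is unramified.
Euler's criterion: (-109)^1661 mod 3323 = 1. Thus (-109|3323) = 1.
d is a quadratic residue mod p, hence 3323 splits in O_K.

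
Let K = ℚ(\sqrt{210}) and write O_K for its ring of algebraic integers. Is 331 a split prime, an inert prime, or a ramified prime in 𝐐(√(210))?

d = 210 ≡ 2 (mod 4), so O_K = ℤ[√210] and disc(K) = 4d = 840.
331 ∤ 840, so 331 is unramified.
Legendre symbol by Euler's criterion: (210/331) ≡ 210^165 ≡ 330 (mod 331), i.e. (210/331) = -1.
d is a non-residue mod p, hence 331 remains inert in O_K.

p is inert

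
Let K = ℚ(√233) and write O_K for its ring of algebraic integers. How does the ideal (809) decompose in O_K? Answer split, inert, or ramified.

d = 233 ≡ 1 (mod 4), so O_K = ℤ[(1+√233)/2] and disc(K) = d = 233.
Since gcd(809, 233) = 1 the prime 809 does not ramify.
(233/809) = 233^404 mod 809 = 1, giving Legendre symbol 1.
Legendre symbol 1 ⇒ 809 is split.

p splits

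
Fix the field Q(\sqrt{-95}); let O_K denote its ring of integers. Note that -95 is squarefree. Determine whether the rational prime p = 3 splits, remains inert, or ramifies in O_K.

p splits

-95 mod 4 = 1, hence disc K = -95 and O_K = ℤ[(1+√-95)/2].
Since gcd(3, -95) = 1 the prime 3 does not ramify.
(-95/3) = 1^1 mod 3 = 1, giving Legendre symbol 1.
d is a quadratic residue mod p, hence 3 splits in O_K.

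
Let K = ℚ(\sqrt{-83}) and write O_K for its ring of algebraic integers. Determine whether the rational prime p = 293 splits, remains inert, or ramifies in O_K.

-83 mod 4 = 1, hence disc K = -83 and O_K = ℤ[(1+√-83)/2].
Since gcd(293, -83) = 1 the prime 293 does not ramify.
Euler's criterion: (-83)^146 mod 293 = 1. Thus (-83|293) = 1.
(-83/293) = 1, so 293 splits.

p splits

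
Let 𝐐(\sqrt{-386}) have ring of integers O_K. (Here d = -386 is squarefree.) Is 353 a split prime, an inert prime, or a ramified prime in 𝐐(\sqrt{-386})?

inert

d = -386 ≡ 2 (mod 4), so O_K = ℤ[√-386] and disc(K) = 4d = -1544.
353 ∤ -1544, so 353 is unramified.
Legendre symbol by Euler's criterion: (-386/353) ≡ (-386)^176 ≡ 352 (mod 353), i.e. (-386/353) = -1.
(-386/353) = -1, so 353 is inert.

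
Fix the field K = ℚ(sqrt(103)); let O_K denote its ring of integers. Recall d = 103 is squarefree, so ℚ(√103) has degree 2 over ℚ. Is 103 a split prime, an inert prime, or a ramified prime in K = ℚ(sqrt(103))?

d = 103 ≡ 3 (mod 4), so O_K = ℤ[√103] and disc(K) = 4d = 412.
Ramification test: 103 | 412. The prime 103 ramifies in K.

ramifies in O_K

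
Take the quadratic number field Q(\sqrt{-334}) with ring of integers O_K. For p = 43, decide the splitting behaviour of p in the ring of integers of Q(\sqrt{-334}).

-334 mod 4 = 2, hence disc K = 4·(-334) = -1336 and O_K = ℤ[√-334].
disc(K) = -1336 is not divisible by 43; 43 is unramified.
Legendre symbol by Euler's criterion: (-334/43) ≡ (-334)^21 ≡ 1 (mod 43), i.e. (-334/43) = 1.
d is a quadratic residue mod p, hence 43 splits in O_K.

split — (43) = 𝔭₁𝔭₂ with 𝔭₁ ≠ 𝔭₂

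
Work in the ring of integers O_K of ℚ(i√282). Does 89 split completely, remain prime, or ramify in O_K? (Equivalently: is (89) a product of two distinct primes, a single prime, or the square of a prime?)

remains prime (inert)

-282 mod 4 = 2, hence disc K = 4·(-282) = -1128 and O_K = ℤ[√-282].
89 ∤ -1128, so 89 is unramified.
Euler's criterion: (-282)^44 mod 89 = 88. Thus (-282|89) = -1.
Legendre symbol -1 ⇒ 89 is inert.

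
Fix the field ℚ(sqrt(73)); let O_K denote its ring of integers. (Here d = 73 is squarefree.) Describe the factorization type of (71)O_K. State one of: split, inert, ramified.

split — (71) = 𝔭₁𝔭₂ with 𝔭₁ ≠ 𝔭₂

Since 73 ≡ 1 mod 4, the ring of integers is ℤ[(1+√73)/2] with discriminant 73.
disc(K) = 73 is not divisible by 71; 71 is unramified.
Compute (73/71) via Euler: 2^((71-1)/2) mod 71 = 1, so (73/71) = 1.
(73/71) = 1, so 71 splits.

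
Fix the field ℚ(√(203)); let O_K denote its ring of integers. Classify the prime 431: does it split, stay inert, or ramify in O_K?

inert — (431) stays prime in O_K

203 mod 4 = 3, hence disc K = 4·203 = 812 and O_K = ℤ[√203].
disc(K) = 812 is not divisible by 431; 431 is unramified.
Compute (203/431) via Euler: 203^((431-1)/2) mod 431 = 430, so (203/431) = -1.
(203/431) = -1, so 431 is inert.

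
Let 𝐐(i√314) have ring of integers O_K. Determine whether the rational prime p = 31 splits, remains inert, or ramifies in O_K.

Since -314 ≢ 1 mod 4, the ring of integers is ℤ[√-314] with discriminant 4·(-314) = -1256.
31 ∤ -1256, so 31 is unramified.
Euler's criterion: (-314)^15 mod 31 = 30. Thus (-314|31) = -1.
d is a non-residue mod p, hence 31 remains inert in O_K.

remains prime (inert)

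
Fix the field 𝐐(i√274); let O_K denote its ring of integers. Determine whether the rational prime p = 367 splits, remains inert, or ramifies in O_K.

Since -274 ≢ 1 mod 4, the ring of integers is ℤ[√-274] with discriminant 4·(-274) = -1096.
disc(K) = -1096 is not divisible by 367; 367 is unramified.
Euler's criterion: (-274)^183 mod 367 = 366. Thus (-274|367) = -1.
Legendre symbol -1 ⇒ 367 is inert.

367 remains inert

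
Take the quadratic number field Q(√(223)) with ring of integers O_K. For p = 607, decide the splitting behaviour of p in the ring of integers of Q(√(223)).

split

d = 223 ≡ 3 (mod 4), so O_K = ℤ[√223] and disc(K) = 4d = 892.
Since gcd(607, 892) = 1 the prime 607 does not ramify.
(223/607) = 223^303 mod 607 = 1, giving Legendre symbol 1.
d is a quadratic residue mod p, hence 607 splits in O_K.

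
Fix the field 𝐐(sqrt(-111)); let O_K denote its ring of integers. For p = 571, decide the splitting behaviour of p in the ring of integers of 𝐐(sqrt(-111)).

p splits

d = -111 ≡ 1 (mod 4), so O_K = ℤ[(1+√-111)/2] and disc(K) = d = -111.
571 ∤ -111, so 571 is unramified.
Euler's criterion: (-111)^285 mod 571 = 1. Thus (-111|571) = 1.
Legendre symbol 1 ⇒ 571 is split.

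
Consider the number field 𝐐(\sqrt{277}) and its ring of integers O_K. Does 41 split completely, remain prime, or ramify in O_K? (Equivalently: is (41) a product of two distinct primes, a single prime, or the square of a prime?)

splits completely

Since 277 ≡ 1 mod 4, the ring of integers is ℤ[(1+√277)/2] with discriminant 277.
41 ∤ 277, so 41 is unramified.
Euler's criterion: 277^20 mod 41 = 1. Thus (277|41) = 1.
d is a quadratic residue mod p, hence 41 splits in O_K.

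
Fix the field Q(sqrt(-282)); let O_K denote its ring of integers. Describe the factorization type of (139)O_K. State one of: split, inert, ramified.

-282 mod 4 = 2, hence disc K = 4·(-282) = -1128 and O_K = ℤ[√-282].
Since gcd(139, -1128) = 1 the prime 139 does not ramify.
Compute (-282/139) via Euler: 135^((139-1)/2) mod 139 = 138, so (-282/139) = -1.
(-282/139) = -1, so 139 is inert.

p is inert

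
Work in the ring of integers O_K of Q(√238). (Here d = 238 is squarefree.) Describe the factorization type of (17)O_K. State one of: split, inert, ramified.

d = 238 ≡ 2 (mod 4), so O_K = ℤ[√238] and disc(K) = 4d = 952.
17 divides disc(K) = 952, so 17 ramifies.

ramified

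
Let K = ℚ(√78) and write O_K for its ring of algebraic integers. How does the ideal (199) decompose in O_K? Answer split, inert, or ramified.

Since 78 ≢ 1 mod 4, the ring of integers is ℤ[√78] with discriminant 4·78 = 312.
disc(K) = 312 is not divisible by 199; 199 is unramified.
Compute (78/199) via Euler: 78^((199-1)/2) mod 199 = 198, so (78/199) = -1.
(78/199) = -1, so 199 is inert.

inert — (199) stays prime in O_K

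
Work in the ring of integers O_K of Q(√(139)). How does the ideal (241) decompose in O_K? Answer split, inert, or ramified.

d = 139 ≡ 3 (mod 4), so O_K = ℤ[√139] and disc(K) = 4d = 556.
241 ∤ 556, so 241 is unramified.
(139/241) = 139^120 mod 241 = 240, giving Legendre symbol -1.
d is a non-residue mod p, hence 241 remains inert in O_K.

inert — (241) stays prime in O_K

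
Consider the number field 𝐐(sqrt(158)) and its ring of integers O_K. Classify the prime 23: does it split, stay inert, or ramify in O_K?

Since 158 ≢ 1 mod 4, the ring of integers is ℤ[√158] with discriminant 4·158 = 632.
Since gcd(23, 632) = 1 the prime 23 does not ramify.
Euler's criterion: 158^11 mod 23 = 22. Thus (158|23) = -1.
Legendre symbol -1 ⇒ 23 is inert.

23 remains inert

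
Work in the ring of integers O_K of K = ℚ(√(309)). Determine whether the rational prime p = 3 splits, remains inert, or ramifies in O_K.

p ramifies

309 mod 4 = 1, hence disc K = 309 and O_K = ℤ[(1+√309)/2].
disc(K) = 309 = 3·103, so p = 3 is ramified.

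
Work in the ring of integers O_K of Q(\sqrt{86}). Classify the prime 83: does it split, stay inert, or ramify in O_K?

83 splits in O_K

86 mod 4 = 2, hence disc K = 4·86 = 344 and O_K = ℤ[√86].
disc(K) = 344 is not divisible by 83; 83 is unramified.
Compute (86/83) via Euler: 3^((83-1)/2) mod 83 = 1, so (86/83) = 1.
d is a quadratic residue mod p, hence 83 splits in O_K.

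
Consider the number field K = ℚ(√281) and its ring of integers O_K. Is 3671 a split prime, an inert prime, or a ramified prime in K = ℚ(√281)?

3671 splits in O_K

Since 281 ≡ 1 mod 4, the ring of integers is ℤ[(1+√281)/2] with discriminant 281.
disc(K) = 281 is not divisible by 3671; 3671 is unramified.
Legendre symbol by Euler's criterion: (281/3671) ≡ 281^1835 ≡ 1 (mod 3671), i.e. (281/3671) = 1.
d is a quadratic residue mod p, hence 3671 splits in O_K.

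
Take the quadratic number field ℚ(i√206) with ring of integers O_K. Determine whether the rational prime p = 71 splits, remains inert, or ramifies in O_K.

inert — (71) stays prime in O_K

Since -206 ≢ 1 mod 4, the ring of integers is ℤ[√-206] with discriminant 4·(-206) = -824.
disc(K) = -824 is not divisible by 71; 71 is unramified.
(-206/71) = 7^35 mod 71 = 70, giving Legendre symbol -1.
d is a non-residue mod p, hence 71 remains inert in O_K.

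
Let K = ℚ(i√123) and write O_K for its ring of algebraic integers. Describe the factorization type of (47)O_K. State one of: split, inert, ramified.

d = -123 ≡ 1 (mod 4), so O_K = ℤ[(1+√-123)/2] and disc(K) = d = -123.
Since gcd(47, -123) = 1 the prime 47 does not ramify.
Compute (-123/47) via Euler: 18^((47-1)/2) mod 47 = 1, so (-123/47) = 1.
d is a quadratic residue mod p, hence 47 splits in O_K.

split — (47) = 𝔭₁𝔭₂ with 𝔭₁ ≠ 𝔭₂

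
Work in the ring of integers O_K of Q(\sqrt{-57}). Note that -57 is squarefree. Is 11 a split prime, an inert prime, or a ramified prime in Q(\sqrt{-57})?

Since -57 ≢ 1 mod 4, the ring of integers is ℤ[√-57] with discriminant 4·(-57) = -228.
Since gcd(11, -228) = 1 the prime 11 does not ramify.
(-57/11) = 9^5 mod 11 = 1, giving Legendre symbol 1.
(-57/11) = 1, so 11 splits.

splits completely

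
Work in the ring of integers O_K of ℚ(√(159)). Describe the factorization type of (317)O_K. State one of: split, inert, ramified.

inert

d = 159 ≡ 3 (mod 4), so O_K = ℤ[√159] and disc(K) = 4d = 636.
317 ∤ 636, so 317 is unramified.
(159/317) = 159^158 mod 317 = 316, giving Legendre symbol -1.
Legendre symbol -1 ⇒ 317 is inert.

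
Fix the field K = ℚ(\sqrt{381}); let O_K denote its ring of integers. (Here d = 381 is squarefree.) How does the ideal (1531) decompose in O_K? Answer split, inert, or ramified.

381 mod 4 = 1, hence disc K = 381 and O_K = ℤ[(1+√381)/2].
1531 ∤ 381, so 1531 is unramified.
(381/1531) = 381^765 mod 1531 = 1530, giving Legendre symbol -1.
(381/1531) = -1, so 1531 is inert.

p is inert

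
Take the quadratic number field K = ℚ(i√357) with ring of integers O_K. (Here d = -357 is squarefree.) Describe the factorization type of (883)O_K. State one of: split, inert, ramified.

inert

Since -357 ≢ 1 mod 4, the ring of integers is ℤ[√-357] with discriminant 4·(-357) = -1428.
Since gcd(883, -1428) = 1 the prime 883 does not ramify.
Legendre symbol by Euler's criterion: (-357/883) ≡ (-357)^441 ≡ 882 (mod 883), i.e. (-357/883) = -1.
(-357/883) = -1, so 883 is inert.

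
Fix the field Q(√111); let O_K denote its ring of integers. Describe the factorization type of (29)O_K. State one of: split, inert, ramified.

Since 111 ≢ 1 mod 4, the ring of integers is ℤ[√111] with discriminant 4·111 = 444.
Since gcd(29, 444) = 1 the prime 29 does not ramify.
Euler's criterion: 111^14 mod 29 = 1. Thus (111|29) = 1.
Legendre symbol 1 ⇒ 29 is split.

split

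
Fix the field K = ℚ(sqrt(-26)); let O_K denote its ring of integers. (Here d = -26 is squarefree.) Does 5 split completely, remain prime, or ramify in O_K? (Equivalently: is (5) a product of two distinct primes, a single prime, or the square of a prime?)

Since -26 ≢ 1 mod 4, the ring of integers is ℤ[√-26] with discriminant 4·(-26) = -104.
Since gcd(5, -104) = 1 the prime 5 does not ramify.
(-26/5) = 4^2 mod 5 = 1, giving Legendre symbol 1.
d is a quadratic residue mod p, hence 5 splits in O_K.

split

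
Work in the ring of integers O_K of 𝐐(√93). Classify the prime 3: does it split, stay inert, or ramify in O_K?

93 mod 4 = 1, hence disc K = 93 and O_K = ℤ[(1+√93)/2].
disc(K) = 93 = 3·31, so p = 3 is ramified.

ramified — (3) = 𝔭²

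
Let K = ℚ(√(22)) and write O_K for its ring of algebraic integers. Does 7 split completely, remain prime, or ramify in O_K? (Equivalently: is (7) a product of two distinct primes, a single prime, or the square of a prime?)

22 mod 4 = 2, hence disc K = 4·22 = 88 and O_K = ℤ[√22].
Since gcd(7, 88) = 1 the prime 7 does not ramify.
Euler's criterion: 22^3 mod 7 = 1. Thus (22|7) = 1.
d is a quadratic residue mod p, hence 7 splits in O_K.

split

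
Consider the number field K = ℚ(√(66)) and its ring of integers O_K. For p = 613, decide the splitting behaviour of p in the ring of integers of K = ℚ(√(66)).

d = 66 ≡ 2 (mod 4), so O_K = ℤ[√66] and disc(K) = 4d = 264.
disc(K) = 264 is not divisible by 613; 613 is unramified.
Legendre symbol by Euler's criterion: (66/613) ≡ 66^306 ≡ 1 (mod 613), i.e. (66/613) = 1.
Legendre symbol 1 ⇒ 613 is split.

split — (613) = 𝔭₁𝔭₂ with 𝔭₁ ≠ 𝔭₂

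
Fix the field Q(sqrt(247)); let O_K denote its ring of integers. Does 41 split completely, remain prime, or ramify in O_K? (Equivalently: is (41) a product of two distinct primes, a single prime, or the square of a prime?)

splits completely

247 mod 4 = 3, hence disc K = 4·247 = 988 and O_K = ℤ[√247].
41 ∤ 988, so 41 is unramified.
Euler's criterion: 247^20 mod 41 = 1. Thus (247|41) = 1.
d is a quadratic residue mod p, hence 41 splits in O_K.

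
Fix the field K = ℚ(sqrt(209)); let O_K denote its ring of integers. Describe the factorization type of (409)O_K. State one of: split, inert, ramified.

split

209 mod 4 = 1, hence disc K = 209 and O_K = ℤ[(1+√209)/2].
Since gcd(409, 209) = 1 the prime 409 does not ramify.
Legendre symbol by Euler's criterion: (209/409) ≡ 209^204 ≡ 1 (mod 409), i.e. (209/409) = 1.
Legendre symbol 1 ⇒ 409 is split.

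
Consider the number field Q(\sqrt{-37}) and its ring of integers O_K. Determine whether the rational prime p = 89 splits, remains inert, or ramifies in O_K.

remains prime (inert)

Since -37 ≢ 1 mod 4, the ring of integers is ℤ[√-37] with discriminant 4·(-37) = -148.
disc(K) = -148 is not divisible by 89; 89 is unramified.
Compute (-37/89) via Euler: 52^((89-1)/2) mod 89 = 88, so (-37/89) = -1.
d is a non-residue mod p, hence 89 remains inert in O_K.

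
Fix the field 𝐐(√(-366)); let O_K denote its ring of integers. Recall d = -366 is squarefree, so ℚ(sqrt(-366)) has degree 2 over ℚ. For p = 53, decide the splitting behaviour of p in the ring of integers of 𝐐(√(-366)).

remains prime (inert)

d = -366 ≡ 2 (mod 4), so O_K = ℤ[√-366] and disc(K) = 4d = -1464.
disc(K) = -1464 is not divisible by 53; 53 is unramified.
Euler's criterion: (-366)^26 mod 53 = 52. Thus (-366|53) = -1.
d is a non-residue mod p, hence 53 remains inert in O_K.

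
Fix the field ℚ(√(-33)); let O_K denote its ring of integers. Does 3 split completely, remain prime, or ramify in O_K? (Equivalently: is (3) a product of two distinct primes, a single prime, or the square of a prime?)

-33 mod 4 = 3, hence disc K = 4·(-33) = -132 and O_K = ℤ[√-33].
3 divides disc(K) = -132, so 3 ramifies.

3 is ramified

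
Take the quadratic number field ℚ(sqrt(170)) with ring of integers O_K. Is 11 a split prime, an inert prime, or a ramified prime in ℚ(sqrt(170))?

p splits

Since 170 ≢ 1 mod 4, the ring of integers is ℤ[√170] with discriminant 4·170 = 680.
11 ∤ 680, so 11 is unramified.
Legendre symbol by Euler's criterion: (170/11) ≡ 170^5 ≡ 1 (mod 11), i.e. (170/11) = 1.
(170/11) = 1, so 11 splits.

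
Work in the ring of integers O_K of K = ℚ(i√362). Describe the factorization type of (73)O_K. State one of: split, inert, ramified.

splits completely

d = -362 ≡ 2 (mod 4), so O_K = ℤ[√-362] and disc(K) = 4d = -1448.
73 ∤ -1448, so 73 is unramified.
(-362/73) = 3^36 mod 73 = 1, giving Legendre symbol 1.
Legendre symbol 1 ⇒ 73 is split.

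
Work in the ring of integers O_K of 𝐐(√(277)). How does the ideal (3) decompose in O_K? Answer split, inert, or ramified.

277 mod 4 = 1, hence disc K = 277 and O_K = ℤ[(1+√277)/2].
disc(K) = 277 is not divisible by 3; 3 is unramified.
(277/3) = 1^1 mod 3 = 1, giving Legendre symbol 1.
Legendre symbol 1 ⇒ 3 is split.

p splits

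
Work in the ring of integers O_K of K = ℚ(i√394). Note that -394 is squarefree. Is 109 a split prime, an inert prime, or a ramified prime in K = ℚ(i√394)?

remains prime (inert)

-394 mod 4 = 2, hence disc K = 4·(-394) = -1576 and O_K = ℤ[√-394].
109 ∤ -1576, so 109 is unramified.
Compute (-394/109) via Euler: 42^((109-1)/2) mod 109 = 108, so (-394/109) = -1.
(-394/109) = -1, so 109 is inert.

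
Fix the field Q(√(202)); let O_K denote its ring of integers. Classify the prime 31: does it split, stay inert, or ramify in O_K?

d = 202 ≡ 2 (mod 4), so O_K = ℤ[√202] and disc(K) = 4d = 808.
31 ∤ 808, so 31 is unramified.
Legendre symbol by Euler's criterion: (202/31) ≡ 202^15 ≡ 1 (mod 31), i.e. (202/31) = 1.
d is a quadratic residue mod p, hence 31 splits in O_K.

p splits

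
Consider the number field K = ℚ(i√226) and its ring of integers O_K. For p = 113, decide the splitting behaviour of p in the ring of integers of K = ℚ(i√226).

p ramifies

-226 mod 4 = 2, hence disc K = 4·(-226) = -904 and O_K = ℤ[√-226].
disc(K) = -904 = 113·(-8), so p = 113 is ramified.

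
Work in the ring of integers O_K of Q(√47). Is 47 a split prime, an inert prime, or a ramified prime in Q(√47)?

ramifies in O_K

d = 47 ≡ 3 (mod 4), so O_K = ℤ[√47] and disc(K) = 4d = 188.
47 divides disc(K) = 188, so 47 ramifies.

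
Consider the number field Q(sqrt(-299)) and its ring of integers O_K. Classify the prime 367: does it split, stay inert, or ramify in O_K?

d = -299 ≡ 1 (mod 4), so O_K = ℤ[(1+√-299)/2] and disc(K) = d = -299.
disc(K) = -299 is not divisible by 367; 367 is unramified.
(-299/367) = 68^183 mod 367 = 366, giving Legendre symbol -1.
Legendre symbol -1 ⇒ 367 is inert.

367 remains inert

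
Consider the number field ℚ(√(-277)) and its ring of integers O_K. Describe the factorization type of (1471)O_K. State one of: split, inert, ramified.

d = -277 ≡ 3 (mod 4), so O_K = ℤ[√-277] and disc(K) = 4d = -1108.
Since gcd(1471, -1108) = 1 the prime 1471 does not ramify.
Legendre symbol by Euler's criterion: (-277/1471) ≡ (-277)^735 ≡ 1470 (mod 1471), i.e. (-277/1471) = -1.
Legendre symbol -1 ⇒ 1471 is inert.

remains prime (inert)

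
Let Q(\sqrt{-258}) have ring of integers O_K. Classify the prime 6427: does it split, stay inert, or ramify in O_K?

Since -258 ≢ 1 mod 4, the ring of integers is ℤ[√-258] with discriminant 4·(-258) = -1032.
6427 ∤ -1032, so 6427 is unramified.
Compute (-258/6427) via Euler: 6169^((6427-1)/2) mod 6427 = 6426, so (-258/6427) = -1.
Legendre symbol -1 ⇒ 6427 is inert.

inert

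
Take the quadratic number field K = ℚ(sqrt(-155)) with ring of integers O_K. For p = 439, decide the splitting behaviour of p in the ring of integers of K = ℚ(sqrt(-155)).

Since -155 ≡ 1 mod 4, the ring of integers is ℤ[(1+√-155)/2] with discriminant -155.
439 ∤ -155, so 439 is unramified.
(-155/439) = 284^219 mod 439 = 1, giving Legendre symbol 1.
(-155/439) = 1, so 439 splits.

439 splits in O_K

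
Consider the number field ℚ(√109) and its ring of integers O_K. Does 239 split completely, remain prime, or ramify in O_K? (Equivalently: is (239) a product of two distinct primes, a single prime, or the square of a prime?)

109 mod 4 = 1, hence disc K = 109 and O_K = ℤ[(1+√109)/2].
239 ∤ 109, so 239 is unramified.
(109/239) = 109^119 mod 239 = 1, giving Legendre symbol 1.
d is a quadratic residue mod p, hence 239 splits in O_K.

239 splits in O_K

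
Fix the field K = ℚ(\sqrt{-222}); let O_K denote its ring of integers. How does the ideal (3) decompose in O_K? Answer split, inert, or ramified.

ramifies in O_K

-222 mod 4 = 2, hence disc K = 4·(-222) = -888 and O_K = ℤ[√-222].
disc(K) = -888 = 3·(-296), so p = 3 is ramified.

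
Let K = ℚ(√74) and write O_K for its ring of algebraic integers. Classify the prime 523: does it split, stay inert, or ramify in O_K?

splits completely

Since 74 ≢ 1 mod 4, the ring of integers is ℤ[√74] with discriminant 4·74 = 296.
523 ∤ 296, so 523 is unramified.
(74/523) = 74^261 mod 523 = 1, giving Legendre symbol 1.
Legendre symbol 1 ⇒ 523 is split.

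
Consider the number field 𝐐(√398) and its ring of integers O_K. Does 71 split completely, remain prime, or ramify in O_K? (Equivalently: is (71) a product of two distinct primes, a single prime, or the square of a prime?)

398 mod 4 = 2, hence disc K = 4·398 = 1592 and O_K = ℤ[√398].
disc(K) = 1592 is not divisible by 71; 71 is unramified.
Compute (398/71) via Euler: 43^((71-1)/2) mod 71 = 1, so (398/71) = 1.
d is a quadratic residue mod p, hence 71 splits in O_K.

splits completely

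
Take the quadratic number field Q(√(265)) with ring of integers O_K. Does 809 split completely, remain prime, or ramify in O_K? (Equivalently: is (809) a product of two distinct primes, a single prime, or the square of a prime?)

remains prime (inert)

Since 265 ≡ 1 mod 4, the ring of integers is ℤ[(1+√265)/2] with discriminant 265.
809 ∤ 265, so 809 is unramified.
(265/809) = 265^404 mod 809 = 808, giving Legendre symbol -1.
(265/809) = -1, so 809 is inert.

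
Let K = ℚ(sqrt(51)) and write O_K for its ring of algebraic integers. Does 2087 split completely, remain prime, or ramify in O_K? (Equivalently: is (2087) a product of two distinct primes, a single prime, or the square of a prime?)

split

51 mod 4 = 3, hence disc K = 4·51 = 204 and O_K = ℤ[√51].
disc(K) = 204 is not divisible by 2087; 2087 is unramified.
Compute (51/2087) via Euler: 51^((2087-1)/2) mod 2087 = 1, so (51/2087) = 1.
(51/2087) = 1, so 2087 splits.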